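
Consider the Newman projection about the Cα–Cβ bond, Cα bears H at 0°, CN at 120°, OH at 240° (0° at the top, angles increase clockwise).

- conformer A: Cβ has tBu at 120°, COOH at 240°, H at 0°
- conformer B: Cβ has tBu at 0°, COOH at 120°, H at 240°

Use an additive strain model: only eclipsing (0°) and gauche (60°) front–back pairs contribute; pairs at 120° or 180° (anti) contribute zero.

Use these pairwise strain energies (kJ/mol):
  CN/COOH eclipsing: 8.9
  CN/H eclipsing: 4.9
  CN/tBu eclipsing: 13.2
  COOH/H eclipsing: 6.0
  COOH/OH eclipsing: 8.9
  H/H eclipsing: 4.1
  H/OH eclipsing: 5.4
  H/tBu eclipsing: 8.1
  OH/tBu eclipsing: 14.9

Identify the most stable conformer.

A is eclipsed. H at 0° is eclipsed with H at 0° (4.1); CN at 120° is eclipsed with tBu at 120° (13.2); OH at 240° is eclipsed with COOH at 240° (8.9). Total 26.2 kJ/mol.
B is eclipsed. H at 0° is eclipsed with tBu at 0° (8.1); CN at 120° is eclipsed with COOH at 120° (8.9); OH at 240° is eclipsed with H at 240° (5.4). Total 22.4 kJ/mol.
B has the lowest total (22.4 kJ/mol).

B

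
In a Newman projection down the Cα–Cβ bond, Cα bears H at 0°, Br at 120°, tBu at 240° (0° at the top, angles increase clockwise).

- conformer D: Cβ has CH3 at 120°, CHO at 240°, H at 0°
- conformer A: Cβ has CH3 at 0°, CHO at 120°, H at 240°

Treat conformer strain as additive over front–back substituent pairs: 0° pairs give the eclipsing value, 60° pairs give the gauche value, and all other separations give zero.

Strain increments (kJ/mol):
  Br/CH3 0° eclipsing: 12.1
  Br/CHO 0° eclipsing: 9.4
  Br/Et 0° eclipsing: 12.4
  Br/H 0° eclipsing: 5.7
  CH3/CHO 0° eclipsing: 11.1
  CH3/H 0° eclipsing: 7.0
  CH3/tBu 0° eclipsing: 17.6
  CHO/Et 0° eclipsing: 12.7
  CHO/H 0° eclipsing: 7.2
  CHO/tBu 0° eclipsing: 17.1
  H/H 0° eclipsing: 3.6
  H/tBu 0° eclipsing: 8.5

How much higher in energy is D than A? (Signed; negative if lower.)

+7.9 kJ/mol

D is eclipsed. H at 0° is eclipsed with H at 0° (3.6); Br at 120° is eclipsed with CH3 at 120° (12.1); tBu at 240° is eclipsed with CHO at 240° (17.1). Total 32.8 kJ/mol.
A is eclipsed. H at 0° is eclipsed with CH3 at 0° (7.0); Br at 120° is eclipsed with CHO at 120° (9.4); tBu at 240° is eclipsed with H at 240° (8.5). Total 24.9 kJ/mol.
E(D) − E(A) = 32.8 − 24.9 = +7.9 kJ/mol.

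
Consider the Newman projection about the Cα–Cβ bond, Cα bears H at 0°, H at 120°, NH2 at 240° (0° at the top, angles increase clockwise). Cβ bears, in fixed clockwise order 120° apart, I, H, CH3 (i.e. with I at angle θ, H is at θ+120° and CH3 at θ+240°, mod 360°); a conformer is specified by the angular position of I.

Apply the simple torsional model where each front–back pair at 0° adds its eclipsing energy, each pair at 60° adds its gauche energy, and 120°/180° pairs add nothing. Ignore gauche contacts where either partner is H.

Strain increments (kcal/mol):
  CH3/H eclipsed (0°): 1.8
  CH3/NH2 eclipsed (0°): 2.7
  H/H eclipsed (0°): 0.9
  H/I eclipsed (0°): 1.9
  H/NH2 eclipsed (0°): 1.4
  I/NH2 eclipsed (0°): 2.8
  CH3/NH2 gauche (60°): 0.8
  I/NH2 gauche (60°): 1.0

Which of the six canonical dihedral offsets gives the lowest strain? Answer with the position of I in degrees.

60°

I at 0° (eclipsed): H–I eclipsed, H–H eclipsed, NH2–CH3 eclipsed; 1.9 + 0.9 + 2.7 = 5.5 kcal/mol.
I at 60° (staggered): NH2–CH3 gauche; 0.8 = 0.8 kcal/mol.
I at 120° (eclipsed): H–CH3 eclipsed, H–I eclipsed, NH2–H eclipsed; 1.8 + 1.9 + 1.4 = 5.1 kcal/mol.
I at 180° (staggered): NH2–I gauche; 1.0 = 1.0 kcal/mol.
I at 240° (eclipsed): H–H eclipsed, H–CH3 eclipsed, NH2–I eclipsed; 0.9 + 1.8 + 2.8 = 5.5 kcal/mol.
I at 300° (staggered): NH2–I gauche, NH2–CH3 gauche; 1.0 + 0.8 = 1.8 kcal/mol.
The minimum (0.8 kcal/mol) occurs with I at 60°.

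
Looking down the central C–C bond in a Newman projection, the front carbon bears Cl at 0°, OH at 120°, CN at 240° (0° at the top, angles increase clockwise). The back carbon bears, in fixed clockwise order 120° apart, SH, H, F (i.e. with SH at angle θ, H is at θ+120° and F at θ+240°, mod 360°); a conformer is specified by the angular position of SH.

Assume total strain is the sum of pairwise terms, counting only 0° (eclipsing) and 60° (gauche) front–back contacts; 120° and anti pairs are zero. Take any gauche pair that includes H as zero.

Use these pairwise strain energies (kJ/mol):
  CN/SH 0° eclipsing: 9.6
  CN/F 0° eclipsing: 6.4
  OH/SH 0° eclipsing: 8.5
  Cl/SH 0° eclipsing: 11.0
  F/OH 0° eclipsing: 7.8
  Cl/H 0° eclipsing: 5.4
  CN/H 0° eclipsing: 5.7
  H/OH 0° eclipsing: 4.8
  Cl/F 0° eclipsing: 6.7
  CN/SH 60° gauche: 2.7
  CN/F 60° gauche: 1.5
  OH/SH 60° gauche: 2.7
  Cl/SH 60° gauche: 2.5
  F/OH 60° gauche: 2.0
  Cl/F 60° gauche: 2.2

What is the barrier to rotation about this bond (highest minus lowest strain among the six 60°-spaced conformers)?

SH at 0° (eclipsed): Cl(0°)/SH(0°) eclipsed 11.0; OH(120°)/H(120°) eclipsed 4.8; CN(240°)/F(240°) eclipsed 6.4 → 22.2 kJ/mol.
SH at 60° (staggered): Cl(0°)/SH(60°) gauche 2.5; Cl(0°)/F(300°) gauche 2.2; OH(120°)/SH(60°) gauche 2.7; CN(240°)/F(300°) gauche 1.5 → 8.9 kJ/mol.
SH at 120° (eclipsed): Cl(0°)/F(0°) eclipsed 6.7; OH(120°)/SH(120°) eclipsed 8.5; CN(240°)/H(240°) eclipsed 5.7 → 20.9 kJ/mol.
SH at 180° (staggered): Cl(0°)/F(60°) gauche 2.2; OH(120°)/SH(180°) gauche 2.7; OH(120°)/F(60°) gauche 2.0; CN(240°)/SH(180°) gauche 2.7 → 9.6 kJ/mol.
SH at 240° (eclipsed): Cl(0°)/H(0°) eclipsed 5.4; OH(120°)/F(120°) eclipsed 7.8; CN(240°)/SH(240°) eclipsed 9.6 → 22.8 kJ/mol.
SH at 300° (staggered): Cl(0°)/SH(300°) gauche 2.5; OH(120°)/F(180°) gauche 2.0; CN(240°)/SH(300°) gauche 2.7; CN(240°)/F(180°) gauche 1.5 → 8.7 kJ/mol.
Max at 240° (22.8 kJ/mol), min at 300° (8.7 kJ/mol); barrier = 14.1 kJ/mol.

14.1 kJ/mol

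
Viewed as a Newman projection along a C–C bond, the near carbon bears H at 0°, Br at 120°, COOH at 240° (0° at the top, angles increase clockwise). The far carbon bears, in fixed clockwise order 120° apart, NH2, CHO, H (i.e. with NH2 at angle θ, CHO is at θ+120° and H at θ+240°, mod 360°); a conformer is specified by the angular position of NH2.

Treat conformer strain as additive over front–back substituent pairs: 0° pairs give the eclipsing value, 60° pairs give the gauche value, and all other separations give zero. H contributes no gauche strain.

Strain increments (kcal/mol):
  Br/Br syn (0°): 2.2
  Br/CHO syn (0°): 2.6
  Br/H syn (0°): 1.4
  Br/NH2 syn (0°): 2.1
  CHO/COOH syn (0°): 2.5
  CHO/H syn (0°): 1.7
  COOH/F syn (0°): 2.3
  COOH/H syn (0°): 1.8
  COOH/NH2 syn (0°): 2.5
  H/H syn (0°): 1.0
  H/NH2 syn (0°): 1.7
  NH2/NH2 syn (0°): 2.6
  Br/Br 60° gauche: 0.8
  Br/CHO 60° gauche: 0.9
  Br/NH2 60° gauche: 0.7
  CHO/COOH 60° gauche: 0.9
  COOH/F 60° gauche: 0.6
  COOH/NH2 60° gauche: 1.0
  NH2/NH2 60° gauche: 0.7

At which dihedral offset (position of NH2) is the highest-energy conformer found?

0°

NH2 at 0° (eclipsed): H–NH2 eclipsed, Br–CHO eclipsed, COOH–H eclipsed; 1.7 + 2.6 + 1.8 = 6.1 kcal/mol.
NH2 at 60° (staggered): Br–NH2 gauche, Br–CHO gauche, COOH–CHO gauche; 0.7 + 0.9 + 0.9 = 2.5 kcal/mol.
NH2 at 120° (eclipsed): H–H eclipsed, Br–NH2 eclipsed, COOH–CHO eclipsed; 1.0 + 2.1 + 2.5 = 5.6 kcal/mol.
NH2 at 180° (staggered): Br–NH2 gauche, COOH–NH2 gauche, COOH–CHO gauche; 0.7 + 1.0 + 0.9 = 2.6 kcal/mol.
NH2 at 240° (eclipsed): H–CHO eclipsed, Br–H eclipsed, COOH–NH2 eclipsed; 1.7 + 1.4 + 2.5 = 5.6 kcal/mol.
NH2 at 300° (staggered): Br–CHO gauche, COOH–NH2 gauche; 0.9 + 1.0 = 1.9 kcal/mol.
The maximum (6.1 kcal/mol) occurs with NH2 at 0°.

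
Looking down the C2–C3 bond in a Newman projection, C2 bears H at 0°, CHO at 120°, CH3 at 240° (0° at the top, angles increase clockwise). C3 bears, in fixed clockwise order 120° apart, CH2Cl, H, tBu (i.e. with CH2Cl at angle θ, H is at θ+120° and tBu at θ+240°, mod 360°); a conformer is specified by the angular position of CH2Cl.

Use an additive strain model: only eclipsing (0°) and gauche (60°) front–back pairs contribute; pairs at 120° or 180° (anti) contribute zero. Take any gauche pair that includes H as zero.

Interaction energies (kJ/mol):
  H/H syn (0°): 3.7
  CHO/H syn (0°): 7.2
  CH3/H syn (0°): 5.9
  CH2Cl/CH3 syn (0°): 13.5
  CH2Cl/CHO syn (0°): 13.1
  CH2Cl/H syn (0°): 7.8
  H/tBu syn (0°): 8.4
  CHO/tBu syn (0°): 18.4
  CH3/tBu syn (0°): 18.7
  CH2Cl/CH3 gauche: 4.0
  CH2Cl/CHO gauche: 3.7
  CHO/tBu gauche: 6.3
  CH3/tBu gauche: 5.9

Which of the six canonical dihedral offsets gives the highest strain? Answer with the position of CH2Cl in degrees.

CH2Cl at 0° is eclipsed. H at 0° is eclipsed with CH2Cl at 0° (7.8); CHO at 120° is eclipsed with H at 120° (7.2); CH3 at 240° is eclipsed with tBu at 240° (18.7). Total 33.7 kJ/mol.
CH2Cl at 60° is staggered. CHO at 120° is gauche with CH2Cl at 60° (3.7); CH3 at 240° is gauche with tBu at 300° (5.9). Total 9.6 kJ/mol.
CH2Cl at 120° is eclipsed. H at 0° is eclipsed with tBu at 0° (8.4); CHO at 120° is eclipsed with CH2Cl at 120° (13.1); CH3 at 240° is eclipsed with H at 240° (5.9). Total 27.4 kJ/mol.
CH2Cl at 180° is staggered. CHO at 120° is gauche with CH2Cl at 180° (3.7); CHO at 120° is gauche with tBu at 60° (6.3); CH3 at 240° is gauche with CH2Cl at 180° (4.0). Total 14.0 kJ/mol.
CH2Cl at 240° is eclipsed. H at 0° is eclipsed with H at 0° (3.7); CHO at 120° is eclipsed with tBu at 120° (18.4); CH3 at 240° is eclipsed with CH2Cl at 240° (13.5). Total 35.6 kJ/mol.
CH2Cl at 300° is staggered. CHO at 120° is gauche with tBu at 180° (6.3); CH3 at 240° is gauche with CH2Cl at 300° (4.0); CH3 at 240° is gauche with tBu at 180° (5.9). Total 16.2 kJ/mol.
The maximum (35.6 kJ/mol) occurs with CH2Cl at 240°.

240°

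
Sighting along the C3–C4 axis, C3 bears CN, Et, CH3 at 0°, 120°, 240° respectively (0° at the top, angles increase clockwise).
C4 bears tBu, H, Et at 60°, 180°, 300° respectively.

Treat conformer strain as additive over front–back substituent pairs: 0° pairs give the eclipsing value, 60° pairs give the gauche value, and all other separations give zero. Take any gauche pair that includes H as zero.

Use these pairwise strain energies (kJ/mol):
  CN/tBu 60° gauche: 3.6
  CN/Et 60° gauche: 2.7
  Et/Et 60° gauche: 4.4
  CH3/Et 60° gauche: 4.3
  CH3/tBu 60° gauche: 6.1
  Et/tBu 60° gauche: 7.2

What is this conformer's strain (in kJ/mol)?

17.8 kJ/mol

This conformer is staggered. CN at 0° is gauche with tBu at 60° (3.6); CN at 0° is gauche with Et at 300° (2.7); Et at 120° is gauche with tBu at 60° (7.2); CH3 at 240° is gauche with Et at 300° (4.3). Total 17.8 kJ/mol.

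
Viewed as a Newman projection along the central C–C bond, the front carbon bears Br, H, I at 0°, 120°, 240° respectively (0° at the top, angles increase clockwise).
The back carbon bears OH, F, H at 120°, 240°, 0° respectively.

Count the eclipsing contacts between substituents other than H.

Non-H eclipsing pairs: I(240°)/F(240°) — 1 interaction.

1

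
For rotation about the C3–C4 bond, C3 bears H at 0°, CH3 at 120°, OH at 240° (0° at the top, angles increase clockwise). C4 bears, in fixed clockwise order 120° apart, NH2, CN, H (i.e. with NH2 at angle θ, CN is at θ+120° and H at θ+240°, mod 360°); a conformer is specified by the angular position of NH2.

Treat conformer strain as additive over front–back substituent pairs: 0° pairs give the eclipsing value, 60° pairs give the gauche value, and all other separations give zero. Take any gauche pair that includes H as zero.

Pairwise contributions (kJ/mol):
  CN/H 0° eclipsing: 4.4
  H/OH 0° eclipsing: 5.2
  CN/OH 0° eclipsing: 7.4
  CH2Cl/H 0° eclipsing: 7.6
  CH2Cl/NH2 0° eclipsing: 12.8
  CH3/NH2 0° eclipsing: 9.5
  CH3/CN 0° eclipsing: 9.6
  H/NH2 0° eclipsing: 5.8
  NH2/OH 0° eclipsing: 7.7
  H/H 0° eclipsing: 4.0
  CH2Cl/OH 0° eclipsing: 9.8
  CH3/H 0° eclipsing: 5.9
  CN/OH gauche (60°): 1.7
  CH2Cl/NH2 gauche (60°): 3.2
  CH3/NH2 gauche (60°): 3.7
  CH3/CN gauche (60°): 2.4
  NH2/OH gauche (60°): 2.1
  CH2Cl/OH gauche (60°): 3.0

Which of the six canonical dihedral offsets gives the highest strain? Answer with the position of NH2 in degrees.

NH2 at 0° (eclipsed): H–NH2 eclipsed, CH3–CN eclipsed, OH–H eclipsed; 5.8 + 9.6 + 5.2 = 20.6 kJ/mol.
NH2 at 60° (staggered): CH3–NH2 gauche, CH3–CN gauche, OH–CN gauche; 3.7 + 2.4 + 1.7 = 7.8 kJ/mol.
NH2 at 120° (eclipsed): H–H eclipsed, CH3–NH2 eclipsed, OH–CN eclipsed; 4.0 + 9.5 + 7.4 = 20.9 kJ/mol.
NH2 at 180° (staggered): CH3–NH2 gauche, OH–NH2 gauche, OH–CN gauche; 3.7 + 2.1 + 1.7 = 7.5 kJ/mol.
NH2 at 240° (eclipsed): H–CN eclipsed, CH3–H eclipsed, OH–NH2 eclipsed; 4.4 + 5.9 + 7.7 = 18.0 kJ/mol.
NH2 at 300° (staggered): CH3–CN gauche, OH–NH2 gauche; 2.4 + 2.1 = 4.5 kJ/mol.
The maximum (20.9 kJ/mol) occurs with NH2 at 120°.

120°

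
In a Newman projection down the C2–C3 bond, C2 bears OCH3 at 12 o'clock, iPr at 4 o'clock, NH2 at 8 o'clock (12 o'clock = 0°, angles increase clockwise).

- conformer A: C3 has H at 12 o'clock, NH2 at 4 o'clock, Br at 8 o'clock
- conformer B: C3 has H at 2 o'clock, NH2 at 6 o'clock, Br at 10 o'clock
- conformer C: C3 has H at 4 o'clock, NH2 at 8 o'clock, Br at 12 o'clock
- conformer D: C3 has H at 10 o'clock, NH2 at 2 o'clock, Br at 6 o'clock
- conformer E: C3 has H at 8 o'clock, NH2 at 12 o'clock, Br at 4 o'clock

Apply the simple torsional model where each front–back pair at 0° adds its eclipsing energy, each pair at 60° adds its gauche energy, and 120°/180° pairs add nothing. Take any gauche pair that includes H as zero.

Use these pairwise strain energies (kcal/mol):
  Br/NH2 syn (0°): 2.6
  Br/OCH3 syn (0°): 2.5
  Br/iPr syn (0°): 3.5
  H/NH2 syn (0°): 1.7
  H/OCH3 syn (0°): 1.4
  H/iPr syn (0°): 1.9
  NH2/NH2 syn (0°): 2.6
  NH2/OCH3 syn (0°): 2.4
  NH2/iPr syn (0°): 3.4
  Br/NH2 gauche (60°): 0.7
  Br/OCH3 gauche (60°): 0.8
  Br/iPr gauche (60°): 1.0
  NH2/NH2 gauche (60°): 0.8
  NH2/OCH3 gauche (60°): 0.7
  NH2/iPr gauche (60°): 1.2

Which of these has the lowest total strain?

A (eclipsed): OCH3–H eclipsed, iPr–NH2 eclipsed, NH2–Br eclipsed; 1.4 + 3.4 + 2.6 = 7.4 kcal/mol.
B (staggered): OCH3–Br gauche, iPr–NH2 gauche, NH2–NH2 gauche, NH2–Br gauche; 0.8 + 1.2 + 0.8 + 0.7 = 3.5 kcal/mol.
C (eclipsed): OCH3–Br eclipsed, iPr–H eclipsed, NH2–NH2 eclipsed; 2.5 + 1.9 + 2.6 = 7.0 kcal/mol.
D (staggered): OCH3–NH2 gauche, iPr–NH2 gauche, iPr–Br gauche, NH2–Br gauche; 0.7 + 1.2 + 1.0 + 0.7 = 3.6 kcal/mol.
E (eclipsed): OCH3–NH2 eclipsed, iPr–Br eclipsed, NH2–H eclipsed; 2.4 + 3.5 + 1.7 = 7.6 kcal/mol.
B has the lowest total (3.5 kcal/mol).

B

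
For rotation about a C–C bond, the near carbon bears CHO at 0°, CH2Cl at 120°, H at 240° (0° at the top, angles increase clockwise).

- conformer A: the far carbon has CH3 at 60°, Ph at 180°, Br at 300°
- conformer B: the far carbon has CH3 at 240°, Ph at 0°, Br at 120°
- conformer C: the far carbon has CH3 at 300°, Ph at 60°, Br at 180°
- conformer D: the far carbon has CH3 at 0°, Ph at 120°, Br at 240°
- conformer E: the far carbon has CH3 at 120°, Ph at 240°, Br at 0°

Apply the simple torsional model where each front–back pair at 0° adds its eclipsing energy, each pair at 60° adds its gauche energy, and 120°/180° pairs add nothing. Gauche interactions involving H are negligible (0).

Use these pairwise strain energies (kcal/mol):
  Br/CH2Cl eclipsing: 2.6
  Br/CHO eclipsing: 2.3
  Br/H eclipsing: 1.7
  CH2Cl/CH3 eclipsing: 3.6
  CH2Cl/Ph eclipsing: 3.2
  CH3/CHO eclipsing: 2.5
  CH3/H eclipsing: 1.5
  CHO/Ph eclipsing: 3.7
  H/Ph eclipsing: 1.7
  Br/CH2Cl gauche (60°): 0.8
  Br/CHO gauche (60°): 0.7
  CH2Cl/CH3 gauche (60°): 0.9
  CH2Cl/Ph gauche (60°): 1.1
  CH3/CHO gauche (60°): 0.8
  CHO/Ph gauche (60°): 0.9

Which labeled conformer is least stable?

B

A (staggered): CHO(0°)/CH3(60°) gauche 0.8; CHO(0°)/Br(300°) gauche 0.7; CH2Cl(120°)/CH3(60°) gauche 0.9; CH2Cl(120°)/Ph(180°) gauche 1.1 → 3.5 kcal/mol.
B (eclipsed): CHO(0°)/Ph(0°) eclipsed 3.7; CH2Cl(120°)/Br(120°) eclipsed 2.6; H(240°)/CH3(240°) eclipsed 1.5 → 7.8 kcal/mol.
C (staggered): CHO(0°)/CH3(300°) gauche 0.8; CHO(0°)/Ph(60°) gauche 0.9; CH2Cl(120°)/Ph(60°) gauche 1.1; CH2Cl(120°)/Br(180°) gauche 0.8 → 3.6 kcal/mol.
D (eclipsed): CHO(0°)/CH3(0°) eclipsed 2.5; CH2Cl(120°)/Ph(120°) eclipsed 3.2; H(240°)/Br(240°) eclipsed 1.7 → 7.4 kcal/mol.
E (eclipsed): CHO(0°)/Br(0°) eclipsed 2.3; CH2Cl(120°)/CH3(120°) eclipsed 3.6; H(240°)/Ph(240°) eclipsed 1.7 → 7.6 kcal/mol.
B has the highest total (7.8 kcal/mol).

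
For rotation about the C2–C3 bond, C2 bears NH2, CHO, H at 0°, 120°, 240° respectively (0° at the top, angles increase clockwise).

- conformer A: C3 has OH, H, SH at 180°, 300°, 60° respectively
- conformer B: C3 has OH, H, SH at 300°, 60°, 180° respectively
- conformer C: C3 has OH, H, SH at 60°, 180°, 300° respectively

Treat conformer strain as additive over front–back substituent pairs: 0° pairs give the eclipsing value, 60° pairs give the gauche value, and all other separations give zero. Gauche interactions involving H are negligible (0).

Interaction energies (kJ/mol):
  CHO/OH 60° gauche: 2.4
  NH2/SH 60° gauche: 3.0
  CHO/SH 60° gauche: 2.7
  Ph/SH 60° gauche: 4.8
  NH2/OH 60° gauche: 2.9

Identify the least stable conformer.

C

A (staggered): NH2(0°)/SH(60°) gauche 3.0; CHO(120°)/OH(180°) gauche 2.4; CHO(120°)/SH(60°) gauche 2.7 → 8.1 kJ/mol.
B (staggered): NH2(0°)/OH(300°) gauche 2.9; CHO(120°)/SH(180°) gauche 2.7 → 5.6 kJ/mol.
C (staggered): NH2(0°)/OH(60°) gauche 2.9; NH2(0°)/SH(300°) gauche 3.0; CHO(120°)/OH(60°) gauche 2.4 → 8.3 kJ/mol.
C has the highest total (8.3 kJ/mol).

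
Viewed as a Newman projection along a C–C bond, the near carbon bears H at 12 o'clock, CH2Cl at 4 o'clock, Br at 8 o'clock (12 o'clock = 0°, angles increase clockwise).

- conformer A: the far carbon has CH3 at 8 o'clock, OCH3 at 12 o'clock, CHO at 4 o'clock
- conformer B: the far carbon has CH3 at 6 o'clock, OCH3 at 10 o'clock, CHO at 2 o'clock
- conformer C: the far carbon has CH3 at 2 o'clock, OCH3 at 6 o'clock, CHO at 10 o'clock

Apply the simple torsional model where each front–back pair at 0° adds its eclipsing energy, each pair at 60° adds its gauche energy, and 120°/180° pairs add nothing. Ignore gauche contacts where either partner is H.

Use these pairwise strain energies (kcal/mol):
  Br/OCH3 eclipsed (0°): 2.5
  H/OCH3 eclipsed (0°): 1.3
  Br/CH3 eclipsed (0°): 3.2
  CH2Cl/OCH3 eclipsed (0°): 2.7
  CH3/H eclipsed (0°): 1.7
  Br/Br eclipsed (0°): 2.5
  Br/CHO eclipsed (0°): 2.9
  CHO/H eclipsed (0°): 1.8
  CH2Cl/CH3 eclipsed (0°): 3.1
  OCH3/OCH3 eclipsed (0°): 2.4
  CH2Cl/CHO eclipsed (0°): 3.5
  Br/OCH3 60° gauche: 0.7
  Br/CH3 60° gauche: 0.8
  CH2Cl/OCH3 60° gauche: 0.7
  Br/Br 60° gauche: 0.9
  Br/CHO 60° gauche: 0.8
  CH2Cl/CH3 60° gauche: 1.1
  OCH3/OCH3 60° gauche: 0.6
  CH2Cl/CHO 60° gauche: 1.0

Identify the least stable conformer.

A

A (eclipsed): H(0°)/OCH3(0°) eclipsed 1.3; CH2Cl(120°)/CHO(120°) eclipsed 3.5; Br(240°)/CH3(240°) eclipsed 3.2 → 8.0 kcal/mol.
B (staggered): CH2Cl(120°)/CH3(180°) gauche 1.1; CH2Cl(120°)/CHO(60°) gauche 1.0; Br(240°)/CH3(180°) gauche 0.8; Br(240°)/OCH3(300°) gauche 0.7 → 3.6 kcal/mol.
C (staggered): CH2Cl(120°)/CH3(60°) gauche 1.1; CH2Cl(120°)/OCH3(180°) gauche 0.7; Br(240°)/OCH3(180°) gauche 0.7; Br(240°)/CHO(300°) gauche 0.8 → 3.3 kcal/mol.
A has the highest total (8.0 kcal/mol).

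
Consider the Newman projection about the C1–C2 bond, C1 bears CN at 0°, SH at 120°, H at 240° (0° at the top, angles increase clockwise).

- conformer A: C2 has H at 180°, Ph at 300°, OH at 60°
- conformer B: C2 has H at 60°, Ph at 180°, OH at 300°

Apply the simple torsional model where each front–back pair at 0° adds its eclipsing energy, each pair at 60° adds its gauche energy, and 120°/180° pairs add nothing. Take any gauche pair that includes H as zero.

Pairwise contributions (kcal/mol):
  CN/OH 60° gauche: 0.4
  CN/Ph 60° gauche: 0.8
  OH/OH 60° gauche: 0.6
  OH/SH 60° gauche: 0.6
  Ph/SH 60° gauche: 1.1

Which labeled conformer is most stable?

B

A (staggered): CN(0°)/Ph(300°) gauche 0.8; CN(0°)/OH(60°) gauche 0.4; SH(120°)/OH(60°) gauche 0.6 → 1.8 kcal/mol.
B (staggered): CN(0°)/OH(300°) gauche 0.4; SH(120°)/Ph(180°) gauche 1.1 → 1.5 kcal/mol.
B has the lowest total (1.5 kcal/mol).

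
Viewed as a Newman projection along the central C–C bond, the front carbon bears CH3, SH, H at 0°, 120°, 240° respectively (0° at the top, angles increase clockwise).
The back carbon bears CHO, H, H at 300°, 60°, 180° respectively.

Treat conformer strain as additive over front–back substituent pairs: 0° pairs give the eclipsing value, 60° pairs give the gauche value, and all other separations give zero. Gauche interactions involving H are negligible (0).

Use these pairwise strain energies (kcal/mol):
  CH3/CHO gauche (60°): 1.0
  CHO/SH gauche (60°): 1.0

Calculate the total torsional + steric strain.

This conformer (staggered): CH3(0°)/CHO(300°) gauche 1.0 → 1.0 kcal/mol.

1.0 kcal/mol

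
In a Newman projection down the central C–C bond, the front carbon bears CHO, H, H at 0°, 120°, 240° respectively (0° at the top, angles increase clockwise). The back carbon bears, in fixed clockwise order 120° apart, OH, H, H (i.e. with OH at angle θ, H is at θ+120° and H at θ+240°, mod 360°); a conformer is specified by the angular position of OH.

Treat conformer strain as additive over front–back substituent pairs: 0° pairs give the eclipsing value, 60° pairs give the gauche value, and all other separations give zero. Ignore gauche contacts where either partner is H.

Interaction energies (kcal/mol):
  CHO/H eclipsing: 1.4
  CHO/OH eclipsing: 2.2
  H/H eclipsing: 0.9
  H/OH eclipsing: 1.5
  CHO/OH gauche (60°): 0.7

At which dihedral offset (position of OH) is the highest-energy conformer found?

OH at 0° (eclipsed): CHO(0°)/OH(0°) eclipsed 2.2; H(120°)/H(120°) eclipsed 0.9; H(240°)/H(240°) eclipsed 0.9 → 4.0 kcal/mol.
OH at 60° (staggered): CHO(0°)/OH(60°) gauche 0.7 → 0.7 kcal/mol.
OH at 120° (eclipsed): CHO(0°)/H(0°) eclipsed 1.4; H(120°)/OH(120°) eclipsed 1.5; H(240°)/H(240°) eclipsed 0.9 → 3.8 kcal/mol.
OH at 180° (staggered): no non-H gauche contacts → 0.0 kcal/mol.
OH at 240° (eclipsed): CHO(0°)/H(0°) eclipsed 1.4; H(120°)/H(120°) eclipsed 0.9; H(240°)/OH(240°) eclipsed 1.5 → 3.8 kcal/mol.
OH at 300° (staggered): CHO(0°)/OH(300°) gauche 0.7 → 0.7 kcal/mol.
The maximum (4.0 kcal/mol) occurs with OH at 0°.

0°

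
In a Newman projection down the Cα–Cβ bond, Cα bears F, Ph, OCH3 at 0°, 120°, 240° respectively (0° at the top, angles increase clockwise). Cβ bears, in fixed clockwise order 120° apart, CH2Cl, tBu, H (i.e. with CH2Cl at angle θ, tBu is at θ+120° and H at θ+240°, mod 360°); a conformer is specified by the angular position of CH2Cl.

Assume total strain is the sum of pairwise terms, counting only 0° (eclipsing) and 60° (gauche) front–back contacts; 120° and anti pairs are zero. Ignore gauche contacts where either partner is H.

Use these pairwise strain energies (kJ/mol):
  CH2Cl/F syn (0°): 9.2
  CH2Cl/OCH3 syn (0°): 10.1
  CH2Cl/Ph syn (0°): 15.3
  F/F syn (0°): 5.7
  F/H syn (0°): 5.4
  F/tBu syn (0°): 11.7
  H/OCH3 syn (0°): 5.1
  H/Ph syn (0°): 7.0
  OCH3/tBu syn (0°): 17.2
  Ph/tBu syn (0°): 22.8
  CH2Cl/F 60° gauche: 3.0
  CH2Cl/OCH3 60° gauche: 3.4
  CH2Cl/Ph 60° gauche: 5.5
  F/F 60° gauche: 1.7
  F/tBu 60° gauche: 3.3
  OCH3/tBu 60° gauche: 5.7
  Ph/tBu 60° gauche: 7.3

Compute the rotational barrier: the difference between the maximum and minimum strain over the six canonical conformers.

20.9 kJ/mol

CH2Cl at 0° (eclipsed): F–CH2Cl eclipsed, Ph–tBu eclipsed, OCH3–H eclipsed; 9.2 + 22.8 + 5.1 = 37.1 kJ/mol.
CH2Cl at 60° (staggered): F–CH2Cl gauche, Ph–CH2Cl gauche, Ph–tBu gauche, OCH3–tBu gauche; 3.0 + 5.5 + 7.3 + 5.7 = 21.5 kJ/mol.
CH2Cl at 120° (eclipsed): F–H eclipsed, Ph–CH2Cl eclipsed, OCH3–tBu eclipsed; 5.4 + 15.3 + 17.2 = 37.9 kJ/mol.
CH2Cl at 180° (staggered): F–tBu gauche, Ph–CH2Cl gauche, OCH3–CH2Cl gauche, OCH3–tBu gauche; 3.3 + 5.5 + 3.4 + 5.7 = 17.9 kJ/mol.
CH2Cl at 240° (eclipsed): F–tBu eclipsed, Ph–H eclipsed, OCH3–CH2Cl eclipsed; 11.7 + 7.0 + 10.1 = 28.8 kJ/mol.
CH2Cl at 300° (staggered): F–CH2Cl gauche, F–tBu gauche, Ph–tBu gauche, OCH3–CH2Cl gauche; 3.0 + 3.3 + 7.3 + 3.4 = 17.0 kJ/mol.
Max at 120° (37.9 kJ/mol), min at 300° (17.0 kJ/mol); barrier = 20.9 kJ/mol.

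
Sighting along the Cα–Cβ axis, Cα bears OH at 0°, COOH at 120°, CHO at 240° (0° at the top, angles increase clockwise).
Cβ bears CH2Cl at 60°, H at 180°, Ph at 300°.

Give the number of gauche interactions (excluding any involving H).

4

Non-H gauche pairs: OH(0°)/CH2Cl(60°); OH(0°)/Ph(300°); COOH(120°)/CH2Cl(60°); CHO(240°)/Ph(300°) — 4 interactions.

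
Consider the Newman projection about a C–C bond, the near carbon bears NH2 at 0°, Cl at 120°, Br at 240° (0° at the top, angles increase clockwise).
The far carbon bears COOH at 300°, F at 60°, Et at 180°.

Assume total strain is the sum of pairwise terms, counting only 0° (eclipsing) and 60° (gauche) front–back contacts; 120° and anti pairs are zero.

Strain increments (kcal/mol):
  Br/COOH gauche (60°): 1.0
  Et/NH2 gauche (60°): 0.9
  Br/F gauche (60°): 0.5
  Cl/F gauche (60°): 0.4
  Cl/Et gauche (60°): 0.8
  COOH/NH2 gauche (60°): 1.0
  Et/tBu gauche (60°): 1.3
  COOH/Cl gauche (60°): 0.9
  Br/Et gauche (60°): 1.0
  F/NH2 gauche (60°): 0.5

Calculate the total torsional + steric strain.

4.7 kcal/mol

This conformer (staggered): NH2–COOH gauche, NH2–F gauche, Cl–F gauche, Cl–Et gauche, Br–COOH gauche, Br–Et gauche; 1.0 + 0.5 + 0.4 + 0.8 + 1.0 + 1.0 = 4.7 kcal/mol.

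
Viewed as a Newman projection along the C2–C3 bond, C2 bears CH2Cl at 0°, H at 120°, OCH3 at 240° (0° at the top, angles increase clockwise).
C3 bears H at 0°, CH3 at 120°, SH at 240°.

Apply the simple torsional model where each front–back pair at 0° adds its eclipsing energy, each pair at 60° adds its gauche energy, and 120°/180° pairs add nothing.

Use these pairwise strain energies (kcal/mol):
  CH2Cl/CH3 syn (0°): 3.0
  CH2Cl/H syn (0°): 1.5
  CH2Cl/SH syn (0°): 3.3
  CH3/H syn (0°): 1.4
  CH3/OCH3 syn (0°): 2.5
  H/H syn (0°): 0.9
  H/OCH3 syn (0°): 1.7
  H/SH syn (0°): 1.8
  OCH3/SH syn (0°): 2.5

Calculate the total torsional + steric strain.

This conformer (eclipsed): CH2Cl(0°)/H(0°) eclipsed 1.5; H(120°)/CH3(120°) eclipsed 1.4; OCH3(240°)/SH(240°) eclipsed 2.5 → 5.4 kcal/mol.

5.4 kcal/mol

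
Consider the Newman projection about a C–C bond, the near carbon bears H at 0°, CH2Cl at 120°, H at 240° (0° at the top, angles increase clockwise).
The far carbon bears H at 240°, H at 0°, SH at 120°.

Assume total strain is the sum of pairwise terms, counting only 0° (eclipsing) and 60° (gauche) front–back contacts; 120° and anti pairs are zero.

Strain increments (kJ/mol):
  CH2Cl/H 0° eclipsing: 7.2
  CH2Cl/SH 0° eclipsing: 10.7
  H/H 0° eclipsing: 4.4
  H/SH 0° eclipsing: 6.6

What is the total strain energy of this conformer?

19.5 kJ/mol

This conformer (eclipsed): H–H eclipsed, CH2Cl–SH eclipsed, H–H eclipsed; 4.4 + 10.7 + 4.4 = 19.5 kJ/mol.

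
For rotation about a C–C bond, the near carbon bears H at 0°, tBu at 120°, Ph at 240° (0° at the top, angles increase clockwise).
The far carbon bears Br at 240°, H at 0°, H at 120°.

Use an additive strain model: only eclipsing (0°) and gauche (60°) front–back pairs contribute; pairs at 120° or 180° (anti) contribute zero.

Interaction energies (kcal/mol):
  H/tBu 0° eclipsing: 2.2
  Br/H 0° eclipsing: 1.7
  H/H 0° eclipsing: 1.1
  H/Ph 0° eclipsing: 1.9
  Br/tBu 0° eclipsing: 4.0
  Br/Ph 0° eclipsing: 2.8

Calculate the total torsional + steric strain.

This conformer (eclipsed): H–H eclipsed, tBu–H eclipsed, Ph–Br eclipsed; 1.1 + 2.2 + 2.8 = 6.1 kcal/mol.

6.1 kcal/mol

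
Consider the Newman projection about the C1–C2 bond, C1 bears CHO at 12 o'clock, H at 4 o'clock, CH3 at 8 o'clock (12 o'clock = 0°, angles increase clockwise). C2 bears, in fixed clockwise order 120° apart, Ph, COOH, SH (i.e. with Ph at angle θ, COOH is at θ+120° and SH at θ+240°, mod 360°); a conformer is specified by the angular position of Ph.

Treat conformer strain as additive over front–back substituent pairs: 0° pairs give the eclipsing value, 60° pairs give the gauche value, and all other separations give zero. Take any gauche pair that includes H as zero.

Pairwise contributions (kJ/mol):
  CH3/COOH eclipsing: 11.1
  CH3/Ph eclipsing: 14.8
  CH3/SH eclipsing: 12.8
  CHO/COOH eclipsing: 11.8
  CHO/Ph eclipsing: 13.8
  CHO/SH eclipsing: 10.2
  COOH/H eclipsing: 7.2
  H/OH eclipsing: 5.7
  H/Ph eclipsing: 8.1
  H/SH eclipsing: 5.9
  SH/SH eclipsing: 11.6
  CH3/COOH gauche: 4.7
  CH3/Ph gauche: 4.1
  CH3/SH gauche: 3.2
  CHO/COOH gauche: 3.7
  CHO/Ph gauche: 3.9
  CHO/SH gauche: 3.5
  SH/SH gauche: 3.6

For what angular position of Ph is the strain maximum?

0°

Ph at 0° (eclipsed): CHO–Ph eclipsed, H–COOH eclipsed, CH3–SH eclipsed; 13.8 + 7.2 + 12.8 = 33.8 kJ/mol.
Ph at 60° (staggered): CHO–Ph gauche, CHO–SH gauche, CH3–COOH gauche, CH3–SH gauche; 3.9 + 3.5 + 4.7 + 3.2 = 15.3 kJ/mol.
Ph at 120° (eclipsed): CHO–SH eclipsed, H–Ph eclipsed, CH3–COOH eclipsed; 10.2 + 8.1 + 11.1 = 29.4 kJ/mol.
Ph at 180° (staggered): CHO–COOH gauche, CHO–SH gauche, CH3–Ph gauche, CH3–COOH gauche; 3.7 + 3.5 + 4.1 + 4.7 = 16.0 kJ/mol.
Ph at 240° (eclipsed): CHO–COOH eclipsed, H–SH eclipsed, CH3–Ph eclipsed; 11.8 + 5.9 + 14.8 = 32.5 kJ/mol.
Ph at 300° (staggered): CHO–Ph gauche, CHO–COOH gauche, CH3–Ph gauche, CH3–SH gauche; 3.9 + 3.7 + 4.1 + 3.2 = 14.9 kJ/mol.
The maximum (33.8 kJ/mol) occurs with Ph at 0°.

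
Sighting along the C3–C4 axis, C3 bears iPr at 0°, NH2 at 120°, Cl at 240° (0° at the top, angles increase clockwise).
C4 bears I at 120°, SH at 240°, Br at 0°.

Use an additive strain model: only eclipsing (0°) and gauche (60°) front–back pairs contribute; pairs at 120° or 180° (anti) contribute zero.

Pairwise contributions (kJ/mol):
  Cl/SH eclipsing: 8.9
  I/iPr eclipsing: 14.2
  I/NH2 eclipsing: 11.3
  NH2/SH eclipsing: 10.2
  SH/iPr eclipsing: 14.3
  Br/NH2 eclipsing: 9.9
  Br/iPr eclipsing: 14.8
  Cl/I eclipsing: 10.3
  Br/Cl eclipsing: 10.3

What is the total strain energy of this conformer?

35.0 kJ/mol

This conformer (eclipsed): iPr–Br eclipsed, NH2–I eclipsed, Cl–SH eclipsed; 14.8 + 11.3 + 8.9 = 35.0 kJ/mol.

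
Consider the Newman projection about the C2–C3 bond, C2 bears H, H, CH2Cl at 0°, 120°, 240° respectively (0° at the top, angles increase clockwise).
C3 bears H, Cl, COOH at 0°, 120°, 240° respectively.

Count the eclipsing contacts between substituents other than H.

1

Non-H eclipsing pairs: CH2Cl(240°)/COOH(240°) — 1 interaction.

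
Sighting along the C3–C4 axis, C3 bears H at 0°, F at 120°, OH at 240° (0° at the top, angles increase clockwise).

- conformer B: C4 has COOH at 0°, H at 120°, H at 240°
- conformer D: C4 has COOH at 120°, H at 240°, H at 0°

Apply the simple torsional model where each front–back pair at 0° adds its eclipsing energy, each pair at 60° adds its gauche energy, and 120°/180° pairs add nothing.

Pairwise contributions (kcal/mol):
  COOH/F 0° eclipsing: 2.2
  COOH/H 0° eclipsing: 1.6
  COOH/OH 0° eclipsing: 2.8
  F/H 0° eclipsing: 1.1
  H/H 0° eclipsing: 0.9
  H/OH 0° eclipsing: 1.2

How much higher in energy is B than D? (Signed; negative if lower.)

-0.4 kcal/mol

B is eclipsed. H at 0° is eclipsed with COOH at 0° (1.6); F at 120° is eclipsed with H at 120° (1.1); OH at 240° is eclipsed with H at 240° (1.2). Total 3.9 kcal/mol.
D is eclipsed. H at 0° is eclipsed with H at 0° (0.9); F at 120° is eclipsed with COOH at 120° (2.2); OH at 240° is eclipsed with H at 240° (1.2). Total 4.3 kcal/mol.
E(B) − E(D) = 3.9 − 4.3 = -0.4 kcal/mol.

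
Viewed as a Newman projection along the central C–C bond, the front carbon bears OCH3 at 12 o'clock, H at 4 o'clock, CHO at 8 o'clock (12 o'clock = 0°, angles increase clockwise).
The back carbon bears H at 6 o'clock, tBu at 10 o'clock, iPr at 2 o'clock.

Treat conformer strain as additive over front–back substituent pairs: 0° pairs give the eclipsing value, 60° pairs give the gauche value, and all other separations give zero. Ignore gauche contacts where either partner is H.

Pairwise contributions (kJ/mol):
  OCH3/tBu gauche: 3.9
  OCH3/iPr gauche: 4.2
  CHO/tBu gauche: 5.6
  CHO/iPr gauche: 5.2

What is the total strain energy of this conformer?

13.7 kJ/mol

This conformer (staggered): OCH3(0°)/tBu(300°) gauche 3.9; OCH3(0°)/iPr(60°) gauche 4.2; CHO(240°)/tBu(300°) gauche 5.6 → 13.7 kJ/mol.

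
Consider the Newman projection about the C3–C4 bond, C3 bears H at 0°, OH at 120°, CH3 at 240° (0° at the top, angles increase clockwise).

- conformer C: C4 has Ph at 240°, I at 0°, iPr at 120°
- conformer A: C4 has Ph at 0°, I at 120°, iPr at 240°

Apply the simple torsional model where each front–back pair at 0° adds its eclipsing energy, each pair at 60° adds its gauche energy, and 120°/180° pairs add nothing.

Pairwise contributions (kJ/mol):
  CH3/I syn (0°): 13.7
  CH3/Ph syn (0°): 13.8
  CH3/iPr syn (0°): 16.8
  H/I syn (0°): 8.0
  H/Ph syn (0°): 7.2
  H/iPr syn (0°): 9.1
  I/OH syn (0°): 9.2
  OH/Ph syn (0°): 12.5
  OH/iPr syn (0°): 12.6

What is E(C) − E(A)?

+1.2 kJ/mol

C (eclipsed): H–I eclipsed, OH–iPr eclipsed, CH3–Ph eclipsed; 8.0 + 12.6 + 13.8 = 34.4 kJ/mol.
A (eclipsed): H–Ph eclipsed, OH–I eclipsed, CH3–iPr eclipsed; 7.2 + 9.2 + 16.8 = 33.2 kJ/mol.
E(C) − E(A) = 34.4 − 33.2 = +1.2 kJ/mol.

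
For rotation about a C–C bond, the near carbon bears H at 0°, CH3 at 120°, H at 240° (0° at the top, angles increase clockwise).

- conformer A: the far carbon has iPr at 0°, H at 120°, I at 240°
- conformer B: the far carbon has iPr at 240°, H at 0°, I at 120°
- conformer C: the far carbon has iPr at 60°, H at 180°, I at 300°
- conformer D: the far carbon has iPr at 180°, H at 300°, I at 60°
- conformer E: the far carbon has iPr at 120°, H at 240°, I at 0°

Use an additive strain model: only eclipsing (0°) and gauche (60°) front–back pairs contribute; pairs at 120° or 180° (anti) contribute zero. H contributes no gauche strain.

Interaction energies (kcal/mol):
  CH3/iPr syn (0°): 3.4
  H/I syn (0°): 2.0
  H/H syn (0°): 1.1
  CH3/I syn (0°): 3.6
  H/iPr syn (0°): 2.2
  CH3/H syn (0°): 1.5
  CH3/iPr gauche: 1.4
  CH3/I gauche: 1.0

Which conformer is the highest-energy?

B

A (eclipsed): H–iPr eclipsed, CH3–H eclipsed, H–I eclipsed; 2.2 + 1.5 + 2.0 = 5.7 kcal/mol.
B (eclipsed): H–H eclipsed, CH3–I eclipsed, H–iPr eclipsed; 1.1 + 3.6 + 2.2 = 6.9 kcal/mol.
C (staggered): CH3–iPr gauche; 1.4 = 1.4 kcal/mol.
D (staggered): CH3–iPr gauche, CH3–I gauche; 1.4 + 1.0 = 2.4 kcal/mol.
E (eclipsed): H–I eclipsed, CH3–iPr eclipsed, H–H eclipsed; 2.0 + 3.4 + 1.1 = 6.5 kcal/mol.
B has the highest total (6.9 kcal/mol).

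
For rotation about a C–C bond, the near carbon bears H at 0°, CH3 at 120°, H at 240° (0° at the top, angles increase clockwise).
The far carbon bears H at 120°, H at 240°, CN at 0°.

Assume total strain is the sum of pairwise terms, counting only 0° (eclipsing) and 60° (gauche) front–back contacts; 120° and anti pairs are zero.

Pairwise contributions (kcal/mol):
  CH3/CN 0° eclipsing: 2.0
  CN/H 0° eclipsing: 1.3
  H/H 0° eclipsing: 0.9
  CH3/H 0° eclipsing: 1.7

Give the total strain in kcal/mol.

This conformer (eclipsed): H–CN eclipsed, CH3–H eclipsed, H–H eclipsed; 1.3 + 1.7 + 0.9 = 3.9 kcal/mol.

3.9 kcal/mol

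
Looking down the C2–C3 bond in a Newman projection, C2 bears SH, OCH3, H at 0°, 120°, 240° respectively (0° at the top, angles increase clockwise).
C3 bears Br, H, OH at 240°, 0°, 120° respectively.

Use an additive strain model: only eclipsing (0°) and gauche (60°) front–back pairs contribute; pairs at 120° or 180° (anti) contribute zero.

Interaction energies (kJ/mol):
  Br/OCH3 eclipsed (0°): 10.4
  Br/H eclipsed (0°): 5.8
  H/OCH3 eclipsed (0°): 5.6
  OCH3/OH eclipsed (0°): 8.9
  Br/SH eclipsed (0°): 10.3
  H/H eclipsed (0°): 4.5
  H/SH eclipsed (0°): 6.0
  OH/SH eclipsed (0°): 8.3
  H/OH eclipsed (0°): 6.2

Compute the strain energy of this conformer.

This conformer (eclipsed): SH(0°)/H(0°) eclipsed 6.0; OCH3(120°)/OH(120°) eclipsed 8.9; H(240°)/Br(240°) eclipsed 5.8 → 20.7 kJ/mol.

20.7 kJ/mol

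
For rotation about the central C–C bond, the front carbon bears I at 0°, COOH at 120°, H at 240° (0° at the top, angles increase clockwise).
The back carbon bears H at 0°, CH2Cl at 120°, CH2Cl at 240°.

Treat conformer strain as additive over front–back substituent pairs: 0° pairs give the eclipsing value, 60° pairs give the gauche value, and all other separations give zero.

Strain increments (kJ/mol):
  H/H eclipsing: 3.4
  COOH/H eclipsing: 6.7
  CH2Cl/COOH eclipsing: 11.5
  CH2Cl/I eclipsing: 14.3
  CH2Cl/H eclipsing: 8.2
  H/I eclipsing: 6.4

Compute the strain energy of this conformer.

26.1 kJ/mol

This conformer (eclipsed): I(0°)/H(0°) eclipsed 6.4; COOH(120°)/CH2Cl(120°) eclipsed 11.5; H(240°)/CH2Cl(240°) eclipsed 8.2 → 26.1 kJ/mol.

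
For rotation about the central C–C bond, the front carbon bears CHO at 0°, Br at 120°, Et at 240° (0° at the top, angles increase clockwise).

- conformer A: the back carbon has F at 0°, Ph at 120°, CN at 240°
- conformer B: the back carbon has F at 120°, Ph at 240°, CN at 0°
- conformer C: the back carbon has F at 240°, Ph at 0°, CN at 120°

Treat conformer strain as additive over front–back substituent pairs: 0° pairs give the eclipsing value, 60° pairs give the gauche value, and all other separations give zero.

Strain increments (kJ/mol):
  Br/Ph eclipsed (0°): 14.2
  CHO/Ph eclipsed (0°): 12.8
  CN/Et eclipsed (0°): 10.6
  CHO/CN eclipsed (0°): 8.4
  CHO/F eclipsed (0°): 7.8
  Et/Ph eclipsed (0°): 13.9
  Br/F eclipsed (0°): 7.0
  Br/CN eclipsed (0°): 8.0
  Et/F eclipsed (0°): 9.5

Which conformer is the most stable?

A (eclipsed): CHO–F eclipsed, Br–Ph eclipsed, Et–CN eclipsed; 7.8 + 14.2 + 10.6 = 32.6 kJ/mol.
B (eclipsed): CHO–CN eclipsed, Br–F eclipsed, Et–Ph eclipsed; 8.4 + 7.0 + 13.9 = 29.3 kJ/mol.
C (eclipsed): CHO–Ph eclipsed, Br–CN eclipsed, Et–F eclipsed; 12.8 + 8.0 + 9.5 = 30.3 kJ/mol.
B has the lowest total (29.3 kJ/mol).

B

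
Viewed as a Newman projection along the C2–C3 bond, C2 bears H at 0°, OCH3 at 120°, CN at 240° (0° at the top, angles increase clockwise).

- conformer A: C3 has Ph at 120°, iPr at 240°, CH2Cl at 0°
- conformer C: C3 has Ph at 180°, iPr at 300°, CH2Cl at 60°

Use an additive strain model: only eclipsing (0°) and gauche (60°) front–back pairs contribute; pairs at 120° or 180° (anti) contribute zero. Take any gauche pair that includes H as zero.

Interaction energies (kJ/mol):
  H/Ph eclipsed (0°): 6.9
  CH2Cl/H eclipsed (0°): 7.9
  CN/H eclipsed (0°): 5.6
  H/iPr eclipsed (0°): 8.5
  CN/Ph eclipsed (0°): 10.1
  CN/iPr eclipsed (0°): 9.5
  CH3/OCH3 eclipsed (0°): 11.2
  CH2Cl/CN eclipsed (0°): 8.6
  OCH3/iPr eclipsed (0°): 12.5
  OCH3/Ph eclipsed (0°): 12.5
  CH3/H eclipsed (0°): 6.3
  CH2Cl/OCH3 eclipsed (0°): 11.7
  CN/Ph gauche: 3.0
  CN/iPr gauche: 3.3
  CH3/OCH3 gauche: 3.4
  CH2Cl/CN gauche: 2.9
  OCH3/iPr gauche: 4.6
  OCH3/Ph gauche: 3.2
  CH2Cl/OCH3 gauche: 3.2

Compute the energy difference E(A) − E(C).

A (eclipsed): H(0°)/CH2Cl(0°) eclipsed 7.9; OCH3(120°)/Ph(120°) eclipsed 12.5; CN(240°)/iPr(240°) eclipsed 9.5 → 29.9 kJ/mol.
C (staggered): OCH3(120°)/Ph(180°) gauche 3.2; OCH3(120°)/CH2Cl(60°) gauche 3.2; CN(240°)/Ph(180°) gauche 3.0; CN(240°)/iPr(300°) gauche 3.3 → 12.7 kJ/mol.
E(A) − E(C) = 29.9 − 12.7 = +17.2 kJ/mol.

+17.2 kJ/mol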